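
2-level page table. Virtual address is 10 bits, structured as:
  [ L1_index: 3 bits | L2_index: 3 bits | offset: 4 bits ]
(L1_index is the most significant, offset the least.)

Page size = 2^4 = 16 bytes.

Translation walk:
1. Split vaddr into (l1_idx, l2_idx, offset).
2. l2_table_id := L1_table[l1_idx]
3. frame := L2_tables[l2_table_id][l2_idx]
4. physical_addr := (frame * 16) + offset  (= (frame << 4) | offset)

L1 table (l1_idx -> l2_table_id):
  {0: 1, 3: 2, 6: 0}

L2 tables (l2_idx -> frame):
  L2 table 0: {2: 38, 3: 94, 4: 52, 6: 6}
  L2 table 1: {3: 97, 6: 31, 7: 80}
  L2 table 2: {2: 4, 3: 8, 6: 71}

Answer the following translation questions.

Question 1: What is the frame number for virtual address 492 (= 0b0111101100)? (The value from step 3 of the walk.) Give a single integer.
vaddr = 492: l1_idx=3, l2_idx=6
L1[3] = 2; L2[2][6] = 71

Answer: 71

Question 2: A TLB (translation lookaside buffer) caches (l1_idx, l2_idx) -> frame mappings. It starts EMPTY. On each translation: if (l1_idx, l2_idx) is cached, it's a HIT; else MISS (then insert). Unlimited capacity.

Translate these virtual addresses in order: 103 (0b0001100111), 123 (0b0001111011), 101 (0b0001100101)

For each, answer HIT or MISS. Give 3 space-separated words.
Answer: MISS MISS HIT

Derivation:
vaddr=103: (0,6) not in TLB -> MISS, insert
vaddr=123: (0,7) not in TLB -> MISS, insert
vaddr=101: (0,6) in TLB -> HIT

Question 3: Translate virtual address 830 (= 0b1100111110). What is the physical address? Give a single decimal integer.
Answer: 1518

Derivation:
vaddr = 830 = 0b1100111110
Split: l1_idx=6, l2_idx=3, offset=14
L1[6] = 0
L2[0][3] = 94
paddr = 94 * 16 + 14 = 1518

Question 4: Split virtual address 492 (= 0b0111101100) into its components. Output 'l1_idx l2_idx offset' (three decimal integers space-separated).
vaddr = 492 = 0b0111101100
  top 3 bits -> l1_idx = 3
  next 3 bits -> l2_idx = 6
  bottom 4 bits -> offset = 12

Answer: 3 6 12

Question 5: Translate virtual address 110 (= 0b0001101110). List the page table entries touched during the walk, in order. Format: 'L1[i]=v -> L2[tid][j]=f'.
vaddr = 110 = 0b0001101110
Split: l1_idx=0, l2_idx=6, offset=14

Answer: L1[0]=1 -> L2[1][6]=31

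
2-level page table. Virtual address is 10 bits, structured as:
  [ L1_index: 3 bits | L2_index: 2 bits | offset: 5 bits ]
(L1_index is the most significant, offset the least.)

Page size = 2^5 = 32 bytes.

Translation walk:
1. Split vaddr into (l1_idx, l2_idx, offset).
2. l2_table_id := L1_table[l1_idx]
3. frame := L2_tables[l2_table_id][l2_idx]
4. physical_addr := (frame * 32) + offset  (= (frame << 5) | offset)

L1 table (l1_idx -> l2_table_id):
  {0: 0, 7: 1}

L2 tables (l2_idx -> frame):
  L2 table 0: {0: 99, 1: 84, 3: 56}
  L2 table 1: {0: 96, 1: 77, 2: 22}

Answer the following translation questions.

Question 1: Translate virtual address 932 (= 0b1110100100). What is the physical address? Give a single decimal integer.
Answer: 2468

Derivation:
vaddr = 932 = 0b1110100100
Split: l1_idx=7, l2_idx=1, offset=4
L1[7] = 1
L2[1][1] = 77
paddr = 77 * 32 + 4 = 2468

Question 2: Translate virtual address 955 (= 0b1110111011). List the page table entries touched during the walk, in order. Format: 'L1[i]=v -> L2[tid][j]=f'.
Answer: L1[7]=1 -> L2[1][1]=77

Derivation:
vaddr = 955 = 0b1110111011
Split: l1_idx=7, l2_idx=1, offset=27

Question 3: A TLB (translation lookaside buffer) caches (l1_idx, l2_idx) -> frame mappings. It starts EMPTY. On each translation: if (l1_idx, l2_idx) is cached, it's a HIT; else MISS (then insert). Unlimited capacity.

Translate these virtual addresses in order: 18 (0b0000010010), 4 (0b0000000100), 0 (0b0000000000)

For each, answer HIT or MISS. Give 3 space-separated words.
vaddr=18: (0,0) not in TLB -> MISS, insert
vaddr=4: (0,0) in TLB -> HIT
vaddr=0: (0,0) in TLB -> HIT

Answer: MISS HIT HIT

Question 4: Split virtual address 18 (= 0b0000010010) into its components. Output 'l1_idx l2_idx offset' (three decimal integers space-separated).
Answer: 0 0 18

Derivation:
vaddr = 18 = 0b0000010010
  top 3 bits -> l1_idx = 0
  next 2 bits -> l2_idx = 0
  bottom 5 bits -> offset = 18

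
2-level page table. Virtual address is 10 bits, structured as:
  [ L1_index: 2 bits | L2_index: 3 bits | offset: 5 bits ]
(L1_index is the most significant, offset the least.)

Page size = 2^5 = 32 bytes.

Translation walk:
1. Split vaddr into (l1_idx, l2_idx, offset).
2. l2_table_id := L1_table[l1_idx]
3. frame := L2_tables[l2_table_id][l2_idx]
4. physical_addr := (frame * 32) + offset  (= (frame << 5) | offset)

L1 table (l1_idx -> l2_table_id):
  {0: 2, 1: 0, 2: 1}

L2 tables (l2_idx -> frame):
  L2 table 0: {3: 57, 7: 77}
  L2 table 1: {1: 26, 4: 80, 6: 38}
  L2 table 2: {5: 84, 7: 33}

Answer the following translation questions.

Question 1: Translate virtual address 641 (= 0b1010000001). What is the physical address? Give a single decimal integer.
vaddr = 641 = 0b1010000001
Split: l1_idx=2, l2_idx=4, offset=1
L1[2] = 1
L2[1][4] = 80
paddr = 80 * 32 + 1 = 2561

Answer: 2561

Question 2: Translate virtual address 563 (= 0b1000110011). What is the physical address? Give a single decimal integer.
vaddr = 563 = 0b1000110011
Split: l1_idx=2, l2_idx=1, offset=19
L1[2] = 1
L2[1][1] = 26
paddr = 26 * 32 + 19 = 851

Answer: 851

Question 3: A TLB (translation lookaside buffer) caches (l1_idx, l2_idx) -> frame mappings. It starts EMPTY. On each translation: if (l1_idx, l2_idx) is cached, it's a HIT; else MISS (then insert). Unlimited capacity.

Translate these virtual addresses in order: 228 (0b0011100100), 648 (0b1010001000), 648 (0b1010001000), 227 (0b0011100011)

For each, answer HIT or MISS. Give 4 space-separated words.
vaddr=228: (0,7) not in TLB -> MISS, insert
vaddr=648: (2,4) not in TLB -> MISS, insert
vaddr=648: (2,4) in TLB -> HIT
vaddr=227: (0,7) in TLB -> HIT

Answer: MISS MISS HIT HIT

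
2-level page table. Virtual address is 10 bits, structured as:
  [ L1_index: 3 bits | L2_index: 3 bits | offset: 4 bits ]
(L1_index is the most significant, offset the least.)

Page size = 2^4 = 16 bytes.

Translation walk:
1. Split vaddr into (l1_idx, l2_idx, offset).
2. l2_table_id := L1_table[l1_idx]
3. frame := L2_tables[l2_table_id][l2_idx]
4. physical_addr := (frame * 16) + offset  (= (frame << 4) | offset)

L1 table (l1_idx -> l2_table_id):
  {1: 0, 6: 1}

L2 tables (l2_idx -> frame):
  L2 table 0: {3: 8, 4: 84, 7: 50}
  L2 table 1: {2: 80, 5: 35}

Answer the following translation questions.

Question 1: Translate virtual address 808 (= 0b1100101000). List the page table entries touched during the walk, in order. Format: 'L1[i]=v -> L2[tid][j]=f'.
Answer: L1[6]=1 -> L2[1][2]=80

Derivation:
vaddr = 808 = 0b1100101000
Split: l1_idx=6, l2_idx=2, offset=8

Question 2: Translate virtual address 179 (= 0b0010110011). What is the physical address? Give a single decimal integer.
Answer: 131

Derivation:
vaddr = 179 = 0b0010110011
Split: l1_idx=1, l2_idx=3, offset=3
L1[1] = 0
L2[0][3] = 8
paddr = 8 * 16 + 3 = 131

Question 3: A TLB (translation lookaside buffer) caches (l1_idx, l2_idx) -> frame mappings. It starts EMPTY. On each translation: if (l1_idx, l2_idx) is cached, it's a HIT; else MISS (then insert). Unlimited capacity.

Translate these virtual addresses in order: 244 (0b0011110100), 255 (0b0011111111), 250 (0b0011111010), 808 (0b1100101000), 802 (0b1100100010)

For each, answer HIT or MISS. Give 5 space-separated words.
Answer: MISS HIT HIT MISS HIT

Derivation:
vaddr=244: (1,7) not in TLB -> MISS, insert
vaddr=255: (1,7) in TLB -> HIT
vaddr=250: (1,7) in TLB -> HIT
vaddr=808: (6,2) not in TLB -> MISS, insert
vaddr=802: (6,2) in TLB -> HIT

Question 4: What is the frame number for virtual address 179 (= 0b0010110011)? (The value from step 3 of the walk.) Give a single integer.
vaddr = 179: l1_idx=1, l2_idx=3
L1[1] = 0; L2[0][3] = 8

Answer: 8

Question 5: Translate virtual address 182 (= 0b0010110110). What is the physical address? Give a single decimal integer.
vaddr = 182 = 0b0010110110
Split: l1_idx=1, l2_idx=3, offset=6
L1[1] = 0
L2[0][3] = 8
paddr = 8 * 16 + 6 = 134

Answer: 134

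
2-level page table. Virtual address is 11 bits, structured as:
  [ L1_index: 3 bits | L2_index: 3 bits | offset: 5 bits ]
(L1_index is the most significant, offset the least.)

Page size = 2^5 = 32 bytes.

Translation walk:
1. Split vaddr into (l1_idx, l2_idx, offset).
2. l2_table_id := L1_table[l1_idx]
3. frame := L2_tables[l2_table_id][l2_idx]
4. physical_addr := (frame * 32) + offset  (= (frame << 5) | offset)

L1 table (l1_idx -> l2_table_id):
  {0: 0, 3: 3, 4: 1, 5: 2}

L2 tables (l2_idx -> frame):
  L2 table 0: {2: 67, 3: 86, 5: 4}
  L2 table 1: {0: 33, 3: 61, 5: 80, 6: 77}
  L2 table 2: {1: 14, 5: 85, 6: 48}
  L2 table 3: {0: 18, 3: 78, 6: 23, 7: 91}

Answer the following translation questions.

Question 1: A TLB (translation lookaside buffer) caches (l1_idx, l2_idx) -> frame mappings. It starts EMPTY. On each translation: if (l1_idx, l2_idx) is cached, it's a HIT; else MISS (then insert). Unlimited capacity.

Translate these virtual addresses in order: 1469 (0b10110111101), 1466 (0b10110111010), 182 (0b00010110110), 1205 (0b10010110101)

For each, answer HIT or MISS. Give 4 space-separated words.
vaddr=1469: (5,5) not in TLB -> MISS, insert
vaddr=1466: (5,5) in TLB -> HIT
vaddr=182: (0,5) not in TLB -> MISS, insert
vaddr=1205: (4,5) not in TLB -> MISS, insert

Answer: MISS HIT MISS MISS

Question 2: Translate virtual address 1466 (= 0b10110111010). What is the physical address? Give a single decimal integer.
vaddr = 1466 = 0b10110111010
Split: l1_idx=5, l2_idx=5, offset=26
L1[5] = 2
L2[2][5] = 85
paddr = 85 * 32 + 26 = 2746

Answer: 2746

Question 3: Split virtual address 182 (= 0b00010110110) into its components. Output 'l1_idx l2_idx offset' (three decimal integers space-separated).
vaddr = 182 = 0b00010110110
  top 3 bits -> l1_idx = 0
  next 3 bits -> l2_idx = 5
  bottom 5 bits -> offset = 22

Answer: 0 5 22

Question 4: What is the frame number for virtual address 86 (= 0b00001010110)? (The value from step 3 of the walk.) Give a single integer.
vaddr = 86: l1_idx=0, l2_idx=2
L1[0] = 0; L2[0][2] = 67

Answer: 67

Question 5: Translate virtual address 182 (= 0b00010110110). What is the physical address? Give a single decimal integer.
vaddr = 182 = 0b00010110110
Split: l1_idx=0, l2_idx=5, offset=22
L1[0] = 0
L2[0][5] = 4
paddr = 4 * 32 + 22 = 150

Answer: 150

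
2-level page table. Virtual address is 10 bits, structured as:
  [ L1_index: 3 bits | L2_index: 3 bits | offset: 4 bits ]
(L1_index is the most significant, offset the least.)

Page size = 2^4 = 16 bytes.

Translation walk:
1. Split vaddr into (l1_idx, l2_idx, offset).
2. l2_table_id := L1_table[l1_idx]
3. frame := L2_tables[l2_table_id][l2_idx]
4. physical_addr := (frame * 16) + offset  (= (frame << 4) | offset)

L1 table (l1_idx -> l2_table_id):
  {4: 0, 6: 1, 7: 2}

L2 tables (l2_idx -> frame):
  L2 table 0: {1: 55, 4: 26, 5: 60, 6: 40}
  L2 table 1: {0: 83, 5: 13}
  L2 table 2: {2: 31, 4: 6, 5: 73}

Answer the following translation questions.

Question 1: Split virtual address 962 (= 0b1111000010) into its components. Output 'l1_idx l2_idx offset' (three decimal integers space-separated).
Answer: 7 4 2

Derivation:
vaddr = 962 = 0b1111000010
  top 3 bits -> l1_idx = 7
  next 3 bits -> l2_idx = 4
  bottom 4 bits -> offset = 2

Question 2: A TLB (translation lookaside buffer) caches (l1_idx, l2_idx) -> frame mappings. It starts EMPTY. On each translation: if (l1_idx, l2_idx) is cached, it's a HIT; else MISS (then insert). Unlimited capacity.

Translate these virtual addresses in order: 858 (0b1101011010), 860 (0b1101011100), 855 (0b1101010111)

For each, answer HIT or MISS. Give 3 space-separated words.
Answer: MISS HIT HIT

Derivation:
vaddr=858: (6,5) not in TLB -> MISS, insert
vaddr=860: (6,5) in TLB -> HIT
vaddr=855: (6,5) in TLB -> HIT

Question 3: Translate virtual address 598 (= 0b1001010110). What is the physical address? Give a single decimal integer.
vaddr = 598 = 0b1001010110
Split: l1_idx=4, l2_idx=5, offset=6
L1[4] = 0
L2[0][5] = 60
paddr = 60 * 16 + 6 = 966

Answer: 966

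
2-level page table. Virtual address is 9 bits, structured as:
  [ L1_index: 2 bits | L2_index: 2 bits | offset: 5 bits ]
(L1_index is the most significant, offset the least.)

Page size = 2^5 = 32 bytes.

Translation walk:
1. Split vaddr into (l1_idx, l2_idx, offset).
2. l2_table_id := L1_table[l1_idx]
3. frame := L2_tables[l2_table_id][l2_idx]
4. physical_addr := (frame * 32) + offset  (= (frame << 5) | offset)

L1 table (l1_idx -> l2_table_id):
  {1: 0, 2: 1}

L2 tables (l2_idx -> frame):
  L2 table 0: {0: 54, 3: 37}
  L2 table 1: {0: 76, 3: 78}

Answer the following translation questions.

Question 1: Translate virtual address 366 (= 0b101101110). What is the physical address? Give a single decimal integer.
vaddr = 366 = 0b101101110
Split: l1_idx=2, l2_idx=3, offset=14
L1[2] = 1
L2[1][3] = 78
paddr = 78 * 32 + 14 = 2510

Answer: 2510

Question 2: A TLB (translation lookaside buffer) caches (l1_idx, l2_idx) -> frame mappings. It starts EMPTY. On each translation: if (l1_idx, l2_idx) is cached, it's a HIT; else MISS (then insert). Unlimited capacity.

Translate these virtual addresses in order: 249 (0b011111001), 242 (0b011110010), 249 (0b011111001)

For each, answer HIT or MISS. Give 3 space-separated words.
vaddr=249: (1,3) not in TLB -> MISS, insert
vaddr=242: (1,3) in TLB -> HIT
vaddr=249: (1,3) in TLB -> HIT

Answer: MISS HIT HIT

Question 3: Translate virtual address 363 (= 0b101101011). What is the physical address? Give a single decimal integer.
vaddr = 363 = 0b101101011
Split: l1_idx=2, l2_idx=3, offset=11
L1[2] = 1
L2[1][3] = 78
paddr = 78 * 32 + 11 = 2507

Answer: 2507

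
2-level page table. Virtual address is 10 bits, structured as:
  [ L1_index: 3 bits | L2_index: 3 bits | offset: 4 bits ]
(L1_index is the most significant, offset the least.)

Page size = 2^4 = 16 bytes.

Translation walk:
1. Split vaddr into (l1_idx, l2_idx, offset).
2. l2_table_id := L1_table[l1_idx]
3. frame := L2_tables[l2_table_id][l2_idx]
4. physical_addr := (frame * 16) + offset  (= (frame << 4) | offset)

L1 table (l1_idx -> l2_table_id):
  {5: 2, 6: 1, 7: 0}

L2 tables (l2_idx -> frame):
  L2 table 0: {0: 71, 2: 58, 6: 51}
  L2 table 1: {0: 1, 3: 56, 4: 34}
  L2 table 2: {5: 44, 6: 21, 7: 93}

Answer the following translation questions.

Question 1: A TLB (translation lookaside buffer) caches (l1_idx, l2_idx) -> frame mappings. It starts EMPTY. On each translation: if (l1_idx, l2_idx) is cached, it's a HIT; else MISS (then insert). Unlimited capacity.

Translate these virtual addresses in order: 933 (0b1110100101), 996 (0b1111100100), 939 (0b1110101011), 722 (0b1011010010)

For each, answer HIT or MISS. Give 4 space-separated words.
Answer: MISS MISS HIT MISS

Derivation:
vaddr=933: (7,2) not in TLB -> MISS, insert
vaddr=996: (7,6) not in TLB -> MISS, insert
vaddr=939: (7,2) in TLB -> HIT
vaddr=722: (5,5) not in TLB -> MISS, insert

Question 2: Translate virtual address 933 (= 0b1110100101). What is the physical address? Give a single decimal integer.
Answer: 933

Derivation:
vaddr = 933 = 0b1110100101
Split: l1_idx=7, l2_idx=2, offset=5
L1[7] = 0
L2[0][2] = 58
paddr = 58 * 16 + 5 = 933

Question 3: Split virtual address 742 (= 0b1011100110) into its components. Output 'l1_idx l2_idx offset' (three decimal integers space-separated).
vaddr = 742 = 0b1011100110
  top 3 bits -> l1_idx = 5
  next 3 bits -> l2_idx = 6
  bottom 4 bits -> offset = 6

Answer: 5 6 6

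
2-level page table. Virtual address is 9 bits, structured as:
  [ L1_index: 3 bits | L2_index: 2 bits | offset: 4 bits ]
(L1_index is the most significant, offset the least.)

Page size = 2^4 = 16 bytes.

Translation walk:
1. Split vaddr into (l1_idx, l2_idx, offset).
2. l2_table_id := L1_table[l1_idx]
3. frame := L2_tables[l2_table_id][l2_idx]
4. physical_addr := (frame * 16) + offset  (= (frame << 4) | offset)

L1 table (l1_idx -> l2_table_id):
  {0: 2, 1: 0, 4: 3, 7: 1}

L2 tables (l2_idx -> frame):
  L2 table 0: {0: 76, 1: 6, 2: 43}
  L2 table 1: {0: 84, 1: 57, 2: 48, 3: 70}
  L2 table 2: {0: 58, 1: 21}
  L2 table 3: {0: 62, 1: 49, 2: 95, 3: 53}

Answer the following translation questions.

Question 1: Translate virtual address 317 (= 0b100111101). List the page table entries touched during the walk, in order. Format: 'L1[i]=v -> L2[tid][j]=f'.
vaddr = 317 = 0b100111101
Split: l1_idx=4, l2_idx=3, offset=13

Answer: L1[4]=3 -> L2[3][3]=53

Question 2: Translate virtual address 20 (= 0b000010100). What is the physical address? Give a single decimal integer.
vaddr = 20 = 0b000010100
Split: l1_idx=0, l2_idx=1, offset=4
L1[0] = 2
L2[2][1] = 21
paddr = 21 * 16 + 4 = 340

Answer: 340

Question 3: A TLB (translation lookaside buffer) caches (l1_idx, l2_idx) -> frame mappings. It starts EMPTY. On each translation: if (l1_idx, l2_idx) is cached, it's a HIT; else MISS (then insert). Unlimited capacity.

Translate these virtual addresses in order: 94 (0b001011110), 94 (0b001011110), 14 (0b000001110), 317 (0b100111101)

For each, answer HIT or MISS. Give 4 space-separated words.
Answer: MISS HIT MISS MISS

Derivation:
vaddr=94: (1,1) not in TLB -> MISS, insert
vaddr=94: (1,1) in TLB -> HIT
vaddr=14: (0,0) not in TLB -> MISS, insert
vaddr=317: (4,3) not in TLB -> MISS, insert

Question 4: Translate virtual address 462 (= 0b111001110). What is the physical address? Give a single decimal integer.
Answer: 1358

Derivation:
vaddr = 462 = 0b111001110
Split: l1_idx=7, l2_idx=0, offset=14
L1[7] = 1
L2[1][0] = 84
paddr = 84 * 16 + 14 = 1358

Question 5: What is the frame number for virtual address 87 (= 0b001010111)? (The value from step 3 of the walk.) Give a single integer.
vaddr = 87: l1_idx=1, l2_idx=1
L1[1] = 0; L2[0][1] = 6

Answer: 6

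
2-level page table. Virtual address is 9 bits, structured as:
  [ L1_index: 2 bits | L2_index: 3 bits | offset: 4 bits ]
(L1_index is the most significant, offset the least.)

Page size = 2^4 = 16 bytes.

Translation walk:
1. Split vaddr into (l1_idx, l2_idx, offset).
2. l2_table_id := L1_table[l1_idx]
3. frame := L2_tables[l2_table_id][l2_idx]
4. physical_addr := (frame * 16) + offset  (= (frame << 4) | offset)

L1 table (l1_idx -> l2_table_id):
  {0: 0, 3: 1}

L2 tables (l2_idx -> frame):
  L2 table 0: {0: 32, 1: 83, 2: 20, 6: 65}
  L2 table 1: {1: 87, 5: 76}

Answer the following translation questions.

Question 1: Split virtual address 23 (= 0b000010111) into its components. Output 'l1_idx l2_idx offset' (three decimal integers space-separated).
vaddr = 23 = 0b000010111
  top 2 bits -> l1_idx = 0
  next 3 bits -> l2_idx = 1
  bottom 4 bits -> offset = 7

Answer: 0 1 7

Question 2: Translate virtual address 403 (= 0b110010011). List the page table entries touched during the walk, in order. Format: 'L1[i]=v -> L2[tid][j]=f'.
vaddr = 403 = 0b110010011
Split: l1_idx=3, l2_idx=1, offset=3

Answer: L1[3]=1 -> L2[1][1]=87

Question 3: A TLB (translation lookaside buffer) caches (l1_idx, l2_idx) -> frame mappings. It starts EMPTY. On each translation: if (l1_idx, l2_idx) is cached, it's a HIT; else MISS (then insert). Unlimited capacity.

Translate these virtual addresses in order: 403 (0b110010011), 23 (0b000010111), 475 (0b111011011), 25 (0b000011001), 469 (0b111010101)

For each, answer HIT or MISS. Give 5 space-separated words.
Answer: MISS MISS MISS HIT HIT

Derivation:
vaddr=403: (3,1) not in TLB -> MISS, insert
vaddr=23: (0,1) not in TLB -> MISS, insert
vaddr=475: (3,5) not in TLB -> MISS, insert
vaddr=25: (0,1) in TLB -> HIT
vaddr=469: (3,5) in TLB -> HIT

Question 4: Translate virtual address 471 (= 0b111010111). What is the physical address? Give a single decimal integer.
Answer: 1223

Derivation:
vaddr = 471 = 0b111010111
Split: l1_idx=3, l2_idx=5, offset=7
L1[3] = 1
L2[1][5] = 76
paddr = 76 * 16 + 7 = 1223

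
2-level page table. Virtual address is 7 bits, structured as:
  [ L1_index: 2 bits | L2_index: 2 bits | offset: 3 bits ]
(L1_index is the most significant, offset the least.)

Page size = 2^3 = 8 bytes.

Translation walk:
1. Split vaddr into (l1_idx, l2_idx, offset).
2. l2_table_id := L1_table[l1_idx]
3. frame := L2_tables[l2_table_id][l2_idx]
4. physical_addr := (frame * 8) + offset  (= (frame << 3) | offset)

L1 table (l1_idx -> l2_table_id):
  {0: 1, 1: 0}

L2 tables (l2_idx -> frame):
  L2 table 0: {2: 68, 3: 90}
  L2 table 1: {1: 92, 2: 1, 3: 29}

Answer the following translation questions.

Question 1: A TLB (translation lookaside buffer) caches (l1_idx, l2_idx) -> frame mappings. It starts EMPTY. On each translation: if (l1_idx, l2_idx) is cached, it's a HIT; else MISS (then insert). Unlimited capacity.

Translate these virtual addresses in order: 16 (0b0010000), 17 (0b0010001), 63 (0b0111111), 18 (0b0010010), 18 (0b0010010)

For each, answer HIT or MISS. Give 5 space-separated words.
vaddr=16: (0,2) not in TLB -> MISS, insert
vaddr=17: (0,2) in TLB -> HIT
vaddr=63: (1,3) not in TLB -> MISS, insert
vaddr=18: (0,2) in TLB -> HIT
vaddr=18: (0,2) in TLB -> HIT

Answer: MISS HIT MISS HIT HIT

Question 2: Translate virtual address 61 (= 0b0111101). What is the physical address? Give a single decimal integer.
Answer: 725

Derivation:
vaddr = 61 = 0b0111101
Split: l1_idx=1, l2_idx=3, offset=5
L1[1] = 0
L2[0][3] = 90
paddr = 90 * 8 + 5 = 725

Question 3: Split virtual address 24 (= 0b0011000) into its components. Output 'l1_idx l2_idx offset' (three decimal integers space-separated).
vaddr = 24 = 0b0011000
  top 2 bits -> l1_idx = 0
  next 2 bits -> l2_idx = 3
  bottom 3 bits -> offset = 0

Answer: 0 3 0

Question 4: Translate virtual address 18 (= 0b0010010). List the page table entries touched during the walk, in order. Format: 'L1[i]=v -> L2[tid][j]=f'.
Answer: L1[0]=1 -> L2[1][2]=1

Derivation:
vaddr = 18 = 0b0010010
Split: l1_idx=0, l2_idx=2, offset=2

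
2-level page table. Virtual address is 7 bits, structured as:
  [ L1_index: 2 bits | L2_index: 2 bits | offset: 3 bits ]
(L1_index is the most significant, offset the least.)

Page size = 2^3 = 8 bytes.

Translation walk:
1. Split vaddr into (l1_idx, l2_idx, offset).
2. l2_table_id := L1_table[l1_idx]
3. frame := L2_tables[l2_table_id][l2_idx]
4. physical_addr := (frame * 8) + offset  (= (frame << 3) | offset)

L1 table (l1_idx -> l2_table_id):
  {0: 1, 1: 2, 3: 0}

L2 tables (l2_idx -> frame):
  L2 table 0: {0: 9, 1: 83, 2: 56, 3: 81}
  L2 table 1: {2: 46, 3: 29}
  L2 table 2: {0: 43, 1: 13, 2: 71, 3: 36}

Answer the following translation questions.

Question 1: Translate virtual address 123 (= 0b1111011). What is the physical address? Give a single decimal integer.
vaddr = 123 = 0b1111011
Split: l1_idx=3, l2_idx=3, offset=3
L1[3] = 0
L2[0][3] = 81
paddr = 81 * 8 + 3 = 651

Answer: 651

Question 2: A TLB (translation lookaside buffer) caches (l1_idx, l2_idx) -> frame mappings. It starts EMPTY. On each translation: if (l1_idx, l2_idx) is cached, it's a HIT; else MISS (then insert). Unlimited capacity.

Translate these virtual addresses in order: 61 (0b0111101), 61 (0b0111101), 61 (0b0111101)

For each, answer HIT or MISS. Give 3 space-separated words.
Answer: MISS HIT HIT

Derivation:
vaddr=61: (1,3) not in TLB -> MISS, insert
vaddr=61: (1,3) in TLB -> HIT
vaddr=61: (1,3) in TLB -> HIT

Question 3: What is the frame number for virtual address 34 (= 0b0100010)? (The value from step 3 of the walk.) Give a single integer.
Answer: 43

Derivation:
vaddr = 34: l1_idx=1, l2_idx=0
L1[1] = 2; L2[2][0] = 43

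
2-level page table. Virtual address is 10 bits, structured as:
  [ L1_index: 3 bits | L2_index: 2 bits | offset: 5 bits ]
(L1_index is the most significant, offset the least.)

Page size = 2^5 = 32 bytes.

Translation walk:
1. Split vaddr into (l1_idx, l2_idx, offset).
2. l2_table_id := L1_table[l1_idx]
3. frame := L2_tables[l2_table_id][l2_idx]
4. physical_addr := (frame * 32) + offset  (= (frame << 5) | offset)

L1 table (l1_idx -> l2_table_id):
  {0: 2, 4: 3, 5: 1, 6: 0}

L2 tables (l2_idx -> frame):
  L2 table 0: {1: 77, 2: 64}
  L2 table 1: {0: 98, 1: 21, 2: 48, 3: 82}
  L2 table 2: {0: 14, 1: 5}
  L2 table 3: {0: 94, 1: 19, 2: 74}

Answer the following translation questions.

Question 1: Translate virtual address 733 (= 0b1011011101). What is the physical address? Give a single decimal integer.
Answer: 1565

Derivation:
vaddr = 733 = 0b1011011101
Split: l1_idx=5, l2_idx=2, offset=29
L1[5] = 1
L2[1][2] = 48
paddr = 48 * 32 + 29 = 1565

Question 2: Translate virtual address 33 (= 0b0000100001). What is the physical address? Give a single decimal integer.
Answer: 161

Derivation:
vaddr = 33 = 0b0000100001
Split: l1_idx=0, l2_idx=1, offset=1
L1[0] = 2
L2[2][1] = 5
paddr = 5 * 32 + 1 = 161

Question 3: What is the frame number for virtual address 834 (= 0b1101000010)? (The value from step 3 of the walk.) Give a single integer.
Answer: 64

Derivation:
vaddr = 834: l1_idx=6, l2_idx=2
L1[6] = 0; L2[0][2] = 64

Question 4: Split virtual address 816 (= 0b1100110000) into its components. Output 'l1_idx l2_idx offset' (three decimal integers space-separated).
vaddr = 816 = 0b1100110000
  top 3 bits -> l1_idx = 6
  next 2 bits -> l2_idx = 1
  bottom 5 bits -> offset = 16

Answer: 6 1 16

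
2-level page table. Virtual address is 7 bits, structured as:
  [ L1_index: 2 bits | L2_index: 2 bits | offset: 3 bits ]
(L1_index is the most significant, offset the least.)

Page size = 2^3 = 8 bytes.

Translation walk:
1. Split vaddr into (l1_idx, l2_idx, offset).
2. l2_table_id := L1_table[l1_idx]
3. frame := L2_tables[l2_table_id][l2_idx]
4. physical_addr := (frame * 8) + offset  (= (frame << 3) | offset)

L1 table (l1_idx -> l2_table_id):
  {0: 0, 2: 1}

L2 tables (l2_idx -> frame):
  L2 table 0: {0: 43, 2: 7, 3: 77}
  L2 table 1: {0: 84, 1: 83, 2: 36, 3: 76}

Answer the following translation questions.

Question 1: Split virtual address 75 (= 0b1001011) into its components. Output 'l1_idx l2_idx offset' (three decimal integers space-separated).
Answer: 2 1 3

Derivation:
vaddr = 75 = 0b1001011
  top 2 bits -> l1_idx = 2
  next 2 bits -> l2_idx = 1
  bottom 3 bits -> offset = 3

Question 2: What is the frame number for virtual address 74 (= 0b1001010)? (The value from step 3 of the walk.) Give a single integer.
Answer: 83

Derivation:
vaddr = 74: l1_idx=2, l2_idx=1
L1[2] = 1; L2[1][1] = 83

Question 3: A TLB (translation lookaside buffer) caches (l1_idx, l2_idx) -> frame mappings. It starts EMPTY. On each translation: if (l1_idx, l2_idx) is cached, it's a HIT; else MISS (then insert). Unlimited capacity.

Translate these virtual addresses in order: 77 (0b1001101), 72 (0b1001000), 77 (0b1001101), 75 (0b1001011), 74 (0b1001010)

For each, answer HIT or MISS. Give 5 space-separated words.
Answer: MISS HIT HIT HIT HIT

Derivation:
vaddr=77: (2,1) not in TLB -> MISS, insert
vaddr=72: (2,1) in TLB -> HIT
vaddr=77: (2,1) in TLB -> HIT
vaddr=75: (2,1) in TLB -> HIT
vaddr=74: (2,1) in TLB -> HIT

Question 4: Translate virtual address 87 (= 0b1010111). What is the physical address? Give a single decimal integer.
Answer: 295

Derivation:
vaddr = 87 = 0b1010111
Split: l1_idx=2, l2_idx=2, offset=7
L1[2] = 1
L2[1][2] = 36
paddr = 36 * 8 + 7 = 295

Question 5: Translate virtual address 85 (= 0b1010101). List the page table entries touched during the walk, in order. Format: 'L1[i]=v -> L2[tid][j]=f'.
vaddr = 85 = 0b1010101
Split: l1_idx=2, l2_idx=2, offset=5

Answer: L1[2]=1 -> L2[1][2]=36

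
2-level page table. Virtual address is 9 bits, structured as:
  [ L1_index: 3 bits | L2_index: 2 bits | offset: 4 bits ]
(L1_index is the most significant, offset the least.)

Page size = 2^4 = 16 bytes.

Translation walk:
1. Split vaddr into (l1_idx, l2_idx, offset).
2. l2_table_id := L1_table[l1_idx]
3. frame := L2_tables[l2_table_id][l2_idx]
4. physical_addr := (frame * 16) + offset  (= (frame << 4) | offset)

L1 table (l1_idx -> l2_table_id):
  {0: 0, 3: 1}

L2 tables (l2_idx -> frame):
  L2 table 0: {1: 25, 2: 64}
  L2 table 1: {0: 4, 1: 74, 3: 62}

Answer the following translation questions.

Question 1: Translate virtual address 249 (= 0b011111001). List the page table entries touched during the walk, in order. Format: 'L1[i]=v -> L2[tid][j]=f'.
Answer: L1[3]=1 -> L2[1][3]=62

Derivation:
vaddr = 249 = 0b011111001
Split: l1_idx=3, l2_idx=3, offset=9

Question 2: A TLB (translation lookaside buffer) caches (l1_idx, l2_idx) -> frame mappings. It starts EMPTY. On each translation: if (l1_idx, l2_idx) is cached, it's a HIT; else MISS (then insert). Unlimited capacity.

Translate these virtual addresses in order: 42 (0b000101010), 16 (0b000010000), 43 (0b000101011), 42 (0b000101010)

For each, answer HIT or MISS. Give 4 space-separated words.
Answer: MISS MISS HIT HIT

Derivation:
vaddr=42: (0,2) not in TLB -> MISS, insert
vaddr=16: (0,1) not in TLB -> MISS, insert
vaddr=43: (0,2) in TLB -> HIT
vaddr=42: (0,2) in TLB -> HIT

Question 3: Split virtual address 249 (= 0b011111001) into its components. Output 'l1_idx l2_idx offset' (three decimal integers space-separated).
Answer: 3 3 9

Derivation:
vaddr = 249 = 0b011111001
  top 3 bits -> l1_idx = 3
  next 2 bits -> l2_idx = 3
  bottom 4 bits -> offset = 9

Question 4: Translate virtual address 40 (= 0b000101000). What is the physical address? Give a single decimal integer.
Answer: 1032

Derivation:
vaddr = 40 = 0b000101000
Split: l1_idx=0, l2_idx=2, offset=8
L1[0] = 0
L2[0][2] = 64
paddr = 64 * 16 + 8 = 1032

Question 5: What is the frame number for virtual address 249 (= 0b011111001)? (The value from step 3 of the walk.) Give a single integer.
Answer: 62

Derivation:
vaddr = 249: l1_idx=3, l2_idx=3
L1[3] = 1; L2[1][3] = 62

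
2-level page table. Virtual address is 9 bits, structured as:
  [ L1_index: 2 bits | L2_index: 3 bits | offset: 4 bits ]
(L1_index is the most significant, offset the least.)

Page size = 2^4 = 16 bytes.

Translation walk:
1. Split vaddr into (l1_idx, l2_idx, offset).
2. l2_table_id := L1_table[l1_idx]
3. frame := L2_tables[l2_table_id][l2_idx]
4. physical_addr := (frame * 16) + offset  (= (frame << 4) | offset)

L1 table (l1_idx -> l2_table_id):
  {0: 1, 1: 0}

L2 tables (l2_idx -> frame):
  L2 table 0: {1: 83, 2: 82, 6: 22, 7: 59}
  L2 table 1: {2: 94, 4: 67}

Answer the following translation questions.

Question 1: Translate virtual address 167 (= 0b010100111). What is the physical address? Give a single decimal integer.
Answer: 1319

Derivation:
vaddr = 167 = 0b010100111
Split: l1_idx=1, l2_idx=2, offset=7
L1[1] = 0
L2[0][2] = 82
paddr = 82 * 16 + 7 = 1319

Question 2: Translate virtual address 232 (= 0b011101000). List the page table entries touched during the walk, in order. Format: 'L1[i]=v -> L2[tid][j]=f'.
vaddr = 232 = 0b011101000
Split: l1_idx=1, l2_idx=6, offset=8

Answer: L1[1]=0 -> L2[0][6]=22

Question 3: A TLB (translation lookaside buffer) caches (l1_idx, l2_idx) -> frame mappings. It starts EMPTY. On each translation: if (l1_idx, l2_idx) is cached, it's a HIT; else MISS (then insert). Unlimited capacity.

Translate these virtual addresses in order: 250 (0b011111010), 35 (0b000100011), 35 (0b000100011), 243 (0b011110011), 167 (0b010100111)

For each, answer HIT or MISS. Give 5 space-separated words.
vaddr=250: (1,7) not in TLB -> MISS, insert
vaddr=35: (0,2) not in TLB -> MISS, insert
vaddr=35: (0,2) in TLB -> HIT
vaddr=243: (1,7) in TLB -> HIT
vaddr=167: (1,2) not in TLB -> MISS, insert

Answer: MISS MISS HIT HIT MISS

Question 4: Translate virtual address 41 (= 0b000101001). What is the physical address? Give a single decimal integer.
vaddr = 41 = 0b000101001
Split: l1_idx=0, l2_idx=2, offset=9
L1[0] = 1
L2[1][2] = 94
paddr = 94 * 16 + 9 = 1513

Answer: 1513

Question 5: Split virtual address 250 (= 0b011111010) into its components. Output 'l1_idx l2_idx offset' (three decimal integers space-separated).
vaddr = 250 = 0b011111010
  top 2 bits -> l1_idx = 1
  next 3 bits -> l2_idx = 7
  bottom 4 bits -> offset = 10

Answer: 1 7 10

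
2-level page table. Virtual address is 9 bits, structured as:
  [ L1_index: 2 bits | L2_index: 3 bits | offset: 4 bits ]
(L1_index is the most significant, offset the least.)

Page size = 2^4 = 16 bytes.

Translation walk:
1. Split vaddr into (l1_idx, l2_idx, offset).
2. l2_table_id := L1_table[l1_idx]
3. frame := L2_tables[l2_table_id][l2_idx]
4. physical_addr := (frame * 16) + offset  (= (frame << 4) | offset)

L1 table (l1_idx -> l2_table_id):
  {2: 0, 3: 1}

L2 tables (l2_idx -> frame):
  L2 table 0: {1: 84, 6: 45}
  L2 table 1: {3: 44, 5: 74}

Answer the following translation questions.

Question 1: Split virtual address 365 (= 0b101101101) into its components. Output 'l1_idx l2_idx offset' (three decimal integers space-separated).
Answer: 2 6 13

Derivation:
vaddr = 365 = 0b101101101
  top 2 bits -> l1_idx = 2
  next 3 bits -> l2_idx = 6
  bottom 4 bits -> offset = 13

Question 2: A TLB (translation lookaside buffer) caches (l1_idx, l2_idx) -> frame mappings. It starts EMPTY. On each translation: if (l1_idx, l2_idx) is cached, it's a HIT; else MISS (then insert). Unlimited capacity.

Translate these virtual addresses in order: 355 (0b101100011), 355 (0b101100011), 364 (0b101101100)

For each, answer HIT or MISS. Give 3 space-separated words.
vaddr=355: (2,6) not in TLB -> MISS, insert
vaddr=355: (2,6) in TLB -> HIT
vaddr=364: (2,6) in TLB -> HIT

Answer: MISS HIT HIT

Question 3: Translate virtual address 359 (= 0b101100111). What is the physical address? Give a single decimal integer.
Answer: 727

Derivation:
vaddr = 359 = 0b101100111
Split: l1_idx=2, l2_idx=6, offset=7
L1[2] = 0
L2[0][6] = 45
paddr = 45 * 16 + 7 = 727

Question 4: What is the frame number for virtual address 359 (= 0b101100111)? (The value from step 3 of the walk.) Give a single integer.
vaddr = 359: l1_idx=2, l2_idx=6
L1[2] = 0; L2[0][6] = 45

Answer: 45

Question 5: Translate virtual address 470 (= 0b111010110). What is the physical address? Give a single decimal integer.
Answer: 1190

Derivation:
vaddr = 470 = 0b111010110
Split: l1_idx=3, l2_idx=5, offset=6
L1[3] = 1
L2[1][5] = 74
paddr = 74 * 16 + 6 = 1190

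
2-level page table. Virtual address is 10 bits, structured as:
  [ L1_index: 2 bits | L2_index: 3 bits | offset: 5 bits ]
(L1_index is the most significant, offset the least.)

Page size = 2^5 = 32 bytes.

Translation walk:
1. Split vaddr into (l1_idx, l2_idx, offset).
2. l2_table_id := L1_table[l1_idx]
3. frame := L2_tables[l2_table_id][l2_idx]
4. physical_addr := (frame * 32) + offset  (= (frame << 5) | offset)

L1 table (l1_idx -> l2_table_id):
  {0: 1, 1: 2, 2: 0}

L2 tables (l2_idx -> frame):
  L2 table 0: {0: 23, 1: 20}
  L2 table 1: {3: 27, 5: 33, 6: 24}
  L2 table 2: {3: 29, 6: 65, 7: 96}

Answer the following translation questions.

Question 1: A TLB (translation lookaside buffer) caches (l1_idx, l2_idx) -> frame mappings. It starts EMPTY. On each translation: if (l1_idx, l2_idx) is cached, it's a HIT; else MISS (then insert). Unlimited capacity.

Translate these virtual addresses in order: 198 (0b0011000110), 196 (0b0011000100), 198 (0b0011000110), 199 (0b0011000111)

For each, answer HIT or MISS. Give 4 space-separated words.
Answer: MISS HIT HIT HIT

Derivation:
vaddr=198: (0,6) not in TLB -> MISS, insert
vaddr=196: (0,6) in TLB -> HIT
vaddr=198: (0,6) in TLB -> HIT
vaddr=199: (0,6) in TLB -> HIT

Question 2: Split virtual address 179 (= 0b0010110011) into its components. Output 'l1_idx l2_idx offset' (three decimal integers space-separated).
vaddr = 179 = 0b0010110011
  top 2 bits -> l1_idx = 0
  next 3 bits -> l2_idx = 5
  bottom 5 bits -> offset = 19

Answer: 0 5 19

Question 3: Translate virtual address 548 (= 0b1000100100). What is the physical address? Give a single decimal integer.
vaddr = 548 = 0b1000100100
Split: l1_idx=2, l2_idx=1, offset=4
L1[2] = 0
L2[0][1] = 20
paddr = 20 * 32 + 4 = 644

Answer: 644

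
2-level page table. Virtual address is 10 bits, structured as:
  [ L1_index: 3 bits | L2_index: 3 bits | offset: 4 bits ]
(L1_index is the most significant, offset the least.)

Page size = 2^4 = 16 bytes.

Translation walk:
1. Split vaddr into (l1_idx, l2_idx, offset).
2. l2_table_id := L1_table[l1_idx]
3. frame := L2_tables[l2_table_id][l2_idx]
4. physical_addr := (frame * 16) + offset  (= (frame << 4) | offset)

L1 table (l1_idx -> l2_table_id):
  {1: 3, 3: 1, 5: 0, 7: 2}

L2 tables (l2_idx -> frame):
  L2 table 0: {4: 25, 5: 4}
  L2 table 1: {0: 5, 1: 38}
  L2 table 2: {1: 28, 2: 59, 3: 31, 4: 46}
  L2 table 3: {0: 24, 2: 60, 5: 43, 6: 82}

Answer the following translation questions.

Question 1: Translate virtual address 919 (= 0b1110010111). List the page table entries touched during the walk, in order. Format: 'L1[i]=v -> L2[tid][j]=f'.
Answer: L1[7]=2 -> L2[2][1]=28

Derivation:
vaddr = 919 = 0b1110010111
Split: l1_idx=7, l2_idx=1, offset=7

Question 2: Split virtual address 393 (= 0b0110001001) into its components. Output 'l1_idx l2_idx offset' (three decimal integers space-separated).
vaddr = 393 = 0b0110001001
  top 3 bits -> l1_idx = 3
  next 3 bits -> l2_idx = 0
  bottom 4 bits -> offset = 9

Answer: 3 0 9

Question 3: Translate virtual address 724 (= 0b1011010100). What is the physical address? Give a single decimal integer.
vaddr = 724 = 0b1011010100
Split: l1_idx=5, l2_idx=5, offset=4
L1[5] = 0
L2[0][5] = 4
paddr = 4 * 16 + 4 = 68

Answer: 68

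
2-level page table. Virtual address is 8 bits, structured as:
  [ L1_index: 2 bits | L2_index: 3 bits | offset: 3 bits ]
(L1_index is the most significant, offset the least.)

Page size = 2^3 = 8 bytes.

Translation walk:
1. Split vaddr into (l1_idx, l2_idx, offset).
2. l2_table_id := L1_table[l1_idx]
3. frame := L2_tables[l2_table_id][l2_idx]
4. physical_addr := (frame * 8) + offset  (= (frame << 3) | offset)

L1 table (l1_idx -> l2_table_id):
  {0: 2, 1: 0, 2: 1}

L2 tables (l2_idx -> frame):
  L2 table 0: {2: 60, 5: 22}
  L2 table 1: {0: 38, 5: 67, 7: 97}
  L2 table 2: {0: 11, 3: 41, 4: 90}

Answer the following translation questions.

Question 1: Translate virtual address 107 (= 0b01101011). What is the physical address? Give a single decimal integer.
vaddr = 107 = 0b01101011
Split: l1_idx=1, l2_idx=5, offset=3
L1[1] = 0
L2[0][5] = 22
paddr = 22 * 8 + 3 = 179

Answer: 179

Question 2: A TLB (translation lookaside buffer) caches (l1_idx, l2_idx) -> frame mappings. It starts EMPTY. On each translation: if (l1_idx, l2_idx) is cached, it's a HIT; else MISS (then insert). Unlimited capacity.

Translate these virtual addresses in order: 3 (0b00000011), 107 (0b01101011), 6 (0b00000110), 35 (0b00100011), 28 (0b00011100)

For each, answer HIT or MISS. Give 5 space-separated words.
vaddr=3: (0,0) not in TLB -> MISS, insert
vaddr=107: (1,5) not in TLB -> MISS, insert
vaddr=6: (0,0) in TLB -> HIT
vaddr=35: (0,4) not in TLB -> MISS, insert
vaddr=28: (0,3) not in TLB -> MISS, insert

Answer: MISS MISS HIT MISS MISS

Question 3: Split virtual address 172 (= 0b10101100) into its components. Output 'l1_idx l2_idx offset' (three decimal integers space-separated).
Answer: 2 5 4

Derivation:
vaddr = 172 = 0b10101100
  top 2 bits -> l1_idx = 2
  next 3 bits -> l2_idx = 5
  bottom 3 bits -> offset = 4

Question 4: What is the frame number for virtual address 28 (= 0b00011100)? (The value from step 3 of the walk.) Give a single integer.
vaddr = 28: l1_idx=0, l2_idx=3
L1[0] = 2; L2[2][3] = 41

Answer: 41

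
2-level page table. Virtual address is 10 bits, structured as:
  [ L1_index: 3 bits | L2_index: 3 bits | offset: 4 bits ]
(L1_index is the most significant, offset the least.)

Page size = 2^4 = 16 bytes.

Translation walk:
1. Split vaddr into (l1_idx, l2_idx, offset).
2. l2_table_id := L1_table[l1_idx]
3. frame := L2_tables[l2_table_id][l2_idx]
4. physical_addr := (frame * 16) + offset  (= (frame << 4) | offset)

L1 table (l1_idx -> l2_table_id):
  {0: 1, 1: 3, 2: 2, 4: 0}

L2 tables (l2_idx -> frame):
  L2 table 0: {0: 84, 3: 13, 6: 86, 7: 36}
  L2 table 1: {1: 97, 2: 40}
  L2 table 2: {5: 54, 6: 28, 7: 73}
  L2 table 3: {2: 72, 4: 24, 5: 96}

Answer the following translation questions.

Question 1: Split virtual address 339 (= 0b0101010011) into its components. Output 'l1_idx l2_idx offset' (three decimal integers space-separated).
Answer: 2 5 3

Derivation:
vaddr = 339 = 0b0101010011
  top 3 bits -> l1_idx = 2
  next 3 bits -> l2_idx = 5
  bottom 4 bits -> offset = 3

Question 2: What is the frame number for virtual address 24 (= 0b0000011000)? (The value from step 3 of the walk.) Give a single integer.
vaddr = 24: l1_idx=0, l2_idx=1
L1[0] = 1; L2[1][1] = 97

Answer: 97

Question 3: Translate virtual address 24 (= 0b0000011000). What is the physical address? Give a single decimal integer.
vaddr = 24 = 0b0000011000
Split: l1_idx=0, l2_idx=1, offset=8
L1[0] = 1
L2[1][1] = 97
paddr = 97 * 16 + 8 = 1560

Answer: 1560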